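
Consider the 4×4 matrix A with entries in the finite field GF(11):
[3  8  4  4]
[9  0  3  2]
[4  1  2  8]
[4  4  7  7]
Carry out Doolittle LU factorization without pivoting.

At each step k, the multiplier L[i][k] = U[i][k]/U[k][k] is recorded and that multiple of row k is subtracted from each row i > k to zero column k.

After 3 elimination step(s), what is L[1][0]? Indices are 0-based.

L[1][0] = 3

Step 1: pivot at (0,0) is 3.
  row1 ← row1 − (3)·row0  ⇒  L[1][0]=3, U row1=(0, 9, 2, 1)
  row2 ← row2 − (5)·row0  ⇒  L[2][0]=5, U row2=(0, 5, 4, 10)
  row3 ← row3 − (5)·row0  ⇒  L[3][0]=5, U row3=(0, 8, 9, 9)
Step 2: pivot at (1,1) is 9.
  row2 ← row2 − (3)·row1  ⇒  L[2][1]=3, U row2=(0, 0, 9, 7)
  row3 ← row3 − (7)·row1  ⇒  L[3][1]=7, U row3=(0, 0, 6, 2)
Step 3: pivot at (2,2) is 9.
  row3 ← row3 − (8)·row2  ⇒  L[3][2]=8, U row3=(0, 0, 0, 1)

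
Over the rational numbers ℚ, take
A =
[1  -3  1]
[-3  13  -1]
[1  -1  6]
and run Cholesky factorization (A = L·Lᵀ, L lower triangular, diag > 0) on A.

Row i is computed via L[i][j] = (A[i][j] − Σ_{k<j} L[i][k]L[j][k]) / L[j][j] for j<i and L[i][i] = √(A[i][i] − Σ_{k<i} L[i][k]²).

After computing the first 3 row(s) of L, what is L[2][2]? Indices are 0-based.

L[2][2] = 2

Step 1: L[0][0] = √(1) = 1.
  L[1][0] = (-3) / L[0][0] = -3.
Step 2: L[1][1] = √(4) = 2.
  L[2][0] = (1) / L[0][0] = 1.
  L[2][1] = (2) / L[1][1] = 1.
Step 3: L[2][2] = √(4) = 2.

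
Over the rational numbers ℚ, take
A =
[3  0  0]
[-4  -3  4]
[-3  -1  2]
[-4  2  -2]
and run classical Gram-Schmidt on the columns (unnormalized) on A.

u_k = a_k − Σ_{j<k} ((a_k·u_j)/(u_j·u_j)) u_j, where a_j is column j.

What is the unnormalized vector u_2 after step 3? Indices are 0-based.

u_2 = (10/31, -82/651, 290/651, 22/651)

Step 1: u_0 = a_0 = (3, -4, -3, -4).
Step 2: u_1 = a_1 − (7/50)·u_0 = (-21/50, -61/25, -29/50, 64/25).
Step 3: u_2 = a_2 − (-7/25)·u_0 − (-802/651)·u_1 = (10/31, -82/651, 290/651, 22/651).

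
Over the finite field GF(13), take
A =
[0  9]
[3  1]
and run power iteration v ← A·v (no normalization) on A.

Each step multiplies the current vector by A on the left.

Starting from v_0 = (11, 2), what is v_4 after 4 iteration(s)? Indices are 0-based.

v_0 = (11, 2).
v_1 = A·v_0 = (5, 9).
v_2 = A·v_1 = (3, 11).
v_3 = A·v_2 = (8, 7).
v_4 = A·v_3 = (11, 5).

v_4 = (11, 5)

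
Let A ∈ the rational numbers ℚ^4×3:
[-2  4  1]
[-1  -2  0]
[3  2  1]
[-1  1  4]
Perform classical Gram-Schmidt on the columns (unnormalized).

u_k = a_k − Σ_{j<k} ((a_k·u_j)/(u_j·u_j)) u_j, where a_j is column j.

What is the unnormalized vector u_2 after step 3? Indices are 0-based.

u_2 = (-172/187, 229/374, 25/34, 642/187)

Step 1: u_0 = a_0 = (-2, -1, 3, -1).
Step 2: u_1 = a_1 − (-1/15)·u_0 = (58/15, -31/15, 11/5, 14/15).
Step 3: u_2 = a_2 − (-1/5)·u_0 − (147/374)·u_1 = (-172/187, 229/374, 25/34, 642/187).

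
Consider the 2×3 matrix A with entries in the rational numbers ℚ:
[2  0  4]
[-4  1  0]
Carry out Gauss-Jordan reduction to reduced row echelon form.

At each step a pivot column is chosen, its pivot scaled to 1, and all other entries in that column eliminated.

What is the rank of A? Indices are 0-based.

[1] R0 /= 2  ⇒  (1, 0, 2)
     R1 -= -4·R0  ⇒  (0, 1, 8)
[2] R1 /= 1  ⇒  (0, 1, 8)

rank = 2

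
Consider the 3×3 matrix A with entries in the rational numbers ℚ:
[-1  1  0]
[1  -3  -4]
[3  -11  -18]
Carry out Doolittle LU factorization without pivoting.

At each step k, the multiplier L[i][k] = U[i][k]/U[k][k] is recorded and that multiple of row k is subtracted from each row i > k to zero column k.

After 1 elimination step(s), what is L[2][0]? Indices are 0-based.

[col 0] pivot -1
  R1 -= -1*R0 → (0, -2, -4)  (L[1][0] := -1)
  R2 -= -3*R0 → (0, -8, -18)  (L[2][0] := -3)

L[2][0] = -3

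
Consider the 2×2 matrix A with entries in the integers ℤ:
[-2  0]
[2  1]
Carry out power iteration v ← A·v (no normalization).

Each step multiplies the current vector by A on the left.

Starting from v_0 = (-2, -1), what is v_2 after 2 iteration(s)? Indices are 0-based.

v_0 = (-2, -1).
v_1 = A·v_0 = (4, -5).
v_2 = A·v_1 = (-8, 3).

v_2 = (-8, 3)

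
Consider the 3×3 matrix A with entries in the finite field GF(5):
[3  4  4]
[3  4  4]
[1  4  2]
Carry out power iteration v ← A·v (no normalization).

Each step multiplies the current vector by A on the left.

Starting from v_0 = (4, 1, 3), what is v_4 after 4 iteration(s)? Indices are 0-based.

v_4 = (1, 1, 2)

v_0 = (4, 1, 3).
v_1 = A·v_0 = (3, 3, 4).
v_2 = A·v_1 = (2, 2, 3).
v_3 = A·v_2 = (1, 1, 1).
v_4 = A·v_3 = (1, 1, 2).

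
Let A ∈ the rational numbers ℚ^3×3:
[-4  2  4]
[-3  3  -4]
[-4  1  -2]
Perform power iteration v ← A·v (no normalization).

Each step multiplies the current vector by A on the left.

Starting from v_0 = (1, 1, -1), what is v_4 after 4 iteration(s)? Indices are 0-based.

v_4 = (-1060, 18, -130)

v_0 = (1, 1, -1).
v_1 = A·v_0 = (-6, 4, -1).
v_2 = A·v_1 = (28, 34, 30).
v_3 = A·v_2 = (76, -102, -138).
v_4 = A·v_3 = (-1060, 18, -130).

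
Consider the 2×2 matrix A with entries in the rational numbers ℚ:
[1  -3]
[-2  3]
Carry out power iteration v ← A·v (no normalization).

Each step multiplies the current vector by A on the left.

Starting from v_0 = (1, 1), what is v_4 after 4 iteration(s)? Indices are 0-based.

v_4 = (-119, 145)

v_0 = (1, 1).
v_1 = A·v_0 = (-2, 1).
v_2 = A·v_1 = (-5, 7).
v_3 = A·v_2 = (-26, 31).
v_4 = A·v_3 = (-119, 145).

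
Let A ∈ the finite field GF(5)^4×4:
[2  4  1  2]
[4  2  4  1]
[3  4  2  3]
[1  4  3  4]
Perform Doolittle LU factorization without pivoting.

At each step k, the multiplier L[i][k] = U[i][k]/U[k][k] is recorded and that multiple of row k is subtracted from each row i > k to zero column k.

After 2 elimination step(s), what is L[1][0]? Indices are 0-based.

L[1][0] = 2

Step 1: pivot at (0,0) is 2.
  row1 ← row1 − (2)·row0  ⇒  L[1][0]=2, U row1=(0, 4, 2, 2)
  row2 ← row2 − (4)·row0  ⇒  L[2][0]=4, U row2=(0, 3, 3, 0)
  row3 ← row3 − (3)·row0  ⇒  L[3][0]=3, U row3=(0, 2, 0, 3)
Step 2: pivot at (1,1) is 4.
  row2 ← row2 − (2)·row1  ⇒  L[2][1]=2, U row2=(0, 0, 4, 1)
  row3 ← row3 − (3)·row1  ⇒  L[3][1]=3, U row3=(0, 0, 4, 2)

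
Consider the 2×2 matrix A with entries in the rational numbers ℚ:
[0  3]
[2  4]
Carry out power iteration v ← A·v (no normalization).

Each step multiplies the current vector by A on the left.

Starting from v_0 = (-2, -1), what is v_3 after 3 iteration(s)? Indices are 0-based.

v_3 = (-114, -200)

v_0 = (-2, -1).
v_1 = A·v_0 = (-3, -8).
v_2 = A·v_1 = (-24, -38).
v_3 = A·v_2 = (-114, -200).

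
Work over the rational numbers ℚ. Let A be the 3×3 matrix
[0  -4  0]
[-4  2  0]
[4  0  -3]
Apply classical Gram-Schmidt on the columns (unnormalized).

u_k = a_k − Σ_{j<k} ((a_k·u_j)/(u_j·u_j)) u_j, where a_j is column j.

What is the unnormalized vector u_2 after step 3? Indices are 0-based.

u_2 = (-2/3, -4/3, -4/3)

Step 1: u_0 = a_0 = (0, -4, 4).
Step 2: u_1 = a_1 − (-1/4)·u_0 = (-4, 1, 1).
Step 3: u_2 = a_2 − (-3/8)·u_0 − (-1/6)·u_1 = (-2/3, -4/3, -4/3).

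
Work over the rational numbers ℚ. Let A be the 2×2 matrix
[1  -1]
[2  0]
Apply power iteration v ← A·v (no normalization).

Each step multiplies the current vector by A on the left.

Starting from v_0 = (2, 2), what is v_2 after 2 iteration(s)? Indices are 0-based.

v_2 = (-4, 0)

v_0 = (2, 2).
v_1 = A·v_0 = (0, 4).
v_2 = A·v_1 = (-4, 0).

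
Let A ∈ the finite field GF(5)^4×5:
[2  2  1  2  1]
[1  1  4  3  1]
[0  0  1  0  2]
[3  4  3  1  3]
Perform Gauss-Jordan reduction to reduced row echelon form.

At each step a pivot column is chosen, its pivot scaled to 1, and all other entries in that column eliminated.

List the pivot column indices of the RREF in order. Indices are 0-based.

[1] R0 /= 2  ⇒  (1, 1, 3, 1, 3)
     R1 -= 1·R0  ⇒  (0, 0, 1, 2, 3)
     R3 -= 3·R0  ⇒  (0, 1, 4, 3, 4)
[2] R1 <-> R3
[2] R1 /= 1  ⇒  (0, 1, 4, 3, 4)
     R0 -= 1·R1  ⇒  (1, 0, 4, 3, 4)
[3] R2 /= 1  ⇒  (0, 0, 1, 0, 2)
     R0 -= 4·R2  ⇒  (1, 0, 0, 3, 1)
     R1 -= 4·R2  ⇒  (0, 1, 0, 3, 1)
     R3 -= 1·R2  ⇒  (0, 0, 0, 2, 1)
[4] R3 /= 2  ⇒  (0, 0, 0, 1, 3)
     R0 -= 3·R3  ⇒  (1, 0, 0, 0, 2)
     R1 -= 3·R3  ⇒  (0, 1, 0, 0, 2)

pivot columns: 0, 1, 2, 3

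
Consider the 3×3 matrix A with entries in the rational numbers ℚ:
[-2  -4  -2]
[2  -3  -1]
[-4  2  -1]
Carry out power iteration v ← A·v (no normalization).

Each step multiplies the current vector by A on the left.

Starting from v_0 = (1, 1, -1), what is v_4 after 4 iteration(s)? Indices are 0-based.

v_4 = (98, -53, 223)

v_0 = (1, 1, -1).
v_1 = A·v_0 = (-4, 0, -1).
v_2 = A·v_1 = (10, -7, 17).
v_3 = A·v_2 = (-26, 24, -71).
v_4 = A·v_3 = (98, -53, 223).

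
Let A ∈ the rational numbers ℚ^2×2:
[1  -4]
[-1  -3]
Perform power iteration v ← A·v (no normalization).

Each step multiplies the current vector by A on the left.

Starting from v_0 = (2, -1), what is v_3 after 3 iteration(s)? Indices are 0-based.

v_3 = (38, 25)

v_0 = (2, -1).
v_1 = A·v_0 = (6, 1).
v_2 = A·v_1 = (2, -9).
v_3 = A·v_2 = (38, 25).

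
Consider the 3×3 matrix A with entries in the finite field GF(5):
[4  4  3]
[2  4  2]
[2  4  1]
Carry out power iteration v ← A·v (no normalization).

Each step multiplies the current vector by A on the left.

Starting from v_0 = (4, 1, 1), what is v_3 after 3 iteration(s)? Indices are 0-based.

v_3 = (0, 1, 1)

v_0 = (4, 1, 1).
v_1 = A·v_0 = (3, 4, 3).
v_2 = A·v_1 = (2, 3, 0).
v_3 = A·v_2 = (0, 1, 1).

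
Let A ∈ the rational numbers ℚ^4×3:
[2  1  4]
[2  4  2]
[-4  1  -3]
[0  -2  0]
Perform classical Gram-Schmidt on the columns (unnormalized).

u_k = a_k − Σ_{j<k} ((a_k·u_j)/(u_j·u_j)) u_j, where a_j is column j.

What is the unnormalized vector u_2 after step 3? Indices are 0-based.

Step 1: u_0 = a_0 = (2, 2, -4, 0).
Step 2: u_1 = a_1 − (1/4)·u_0 = (1/2, 7/2, 2, -2).
Step 3: u_2 = a_2 − (1)·u_0 − (6/41)·u_1 = (79/41, -21/41, 29/41, 12/41).

u_2 = (79/41, -21/41, 29/41, 12/41)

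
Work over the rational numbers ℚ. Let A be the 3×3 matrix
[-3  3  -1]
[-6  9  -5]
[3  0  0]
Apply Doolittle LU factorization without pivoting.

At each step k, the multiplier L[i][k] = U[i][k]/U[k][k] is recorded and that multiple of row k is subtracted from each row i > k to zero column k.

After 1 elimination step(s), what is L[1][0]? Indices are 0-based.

Step 1: pivot at (0,0) is -3.
  row1 ← row1 − (2)·row0  ⇒  L[1][0]=2, U row1=(0, 3, -3)
  row2 ← row2 − (-1)·row0  ⇒  L[2][0]=-1, U row2=(0, 3, -1)

L[1][0] = 2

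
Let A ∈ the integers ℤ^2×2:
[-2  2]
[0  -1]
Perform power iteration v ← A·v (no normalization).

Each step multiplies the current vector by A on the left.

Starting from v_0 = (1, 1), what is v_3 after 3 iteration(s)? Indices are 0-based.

v_0 = (1, 1).
v_1 = A·v_0 = (0, -1).
v_2 = A·v_1 = (-2, 1).
v_3 = A·v_2 = (6, -1).

v_3 = (6, -1)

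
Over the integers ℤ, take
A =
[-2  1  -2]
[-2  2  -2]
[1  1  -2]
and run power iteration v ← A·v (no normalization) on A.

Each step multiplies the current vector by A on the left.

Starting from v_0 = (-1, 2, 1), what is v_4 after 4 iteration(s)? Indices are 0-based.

v_4 = (36, 28, -6)

v_0 = (-1, 2, 1).
v_1 = A·v_0 = (2, 4, -1).
v_2 = A·v_1 = (2, 6, 8).
v_3 = A·v_2 = (-14, -8, -8).
v_4 = A·v_3 = (36, 28, -6).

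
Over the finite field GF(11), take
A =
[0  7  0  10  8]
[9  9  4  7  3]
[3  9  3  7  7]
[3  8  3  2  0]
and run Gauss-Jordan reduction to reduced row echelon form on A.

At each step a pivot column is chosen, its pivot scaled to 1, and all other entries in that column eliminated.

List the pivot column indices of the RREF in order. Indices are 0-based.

pivot(0,0): swap R0↔R1
pivot(0,0)=9: scale R0 → (1, 1, 9, 2, 4)
  clear (2,0): R2 −= (3)R0 → (0, 6, 9, 1, 6)
  clear (3,0): R3 −= (3)R0 → (0, 5, 9, 7, 10)
pivot(1,1)=7: scale R1 → (0, 1, 0, 3, 9)
  clear (0,1): R0 −= (1)R1 → (1, 0, 9, 10, 6)
  clear (2,1): R2 −= (6)R1 → (0, 0, 9, 5, 7)
  clear (3,1): R3 −= (5)R1 → (0, 0, 9, 3, 9)
pivot(2,2)=9: scale R2 → (0, 0, 1, 3, 2)
  clear (0,2): R0 −= (9)R2 → (1, 0, 0, 5, 10)
  clear (3,2): R3 −= (9)R2 → (0, 0, 0, 9, 2)
pivot(3,3)=9: scale R3 → (0, 0, 0, 1, 10)
  clear (0,3): R0 −= (5)R3 → (1, 0, 0, 0, 4)
  clear (1,3): R1 −= (3)R3 → (0, 1, 0, 0, 1)
  clear (2,3): R2 −= (3)R3 → (0, 0, 1, 0, 5)

pivot columns: 0, 1, 2, 3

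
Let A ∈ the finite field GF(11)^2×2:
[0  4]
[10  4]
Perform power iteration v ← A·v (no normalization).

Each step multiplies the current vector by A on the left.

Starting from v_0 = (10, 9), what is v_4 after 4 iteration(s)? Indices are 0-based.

v_4 = (1, 4)

v_0 = (10, 9).
v_1 = A·v_0 = (3, 4).
v_2 = A·v_1 = (5, 2).
v_3 = A·v_2 = (8, 3).
v_4 = A·v_3 = (1, 4).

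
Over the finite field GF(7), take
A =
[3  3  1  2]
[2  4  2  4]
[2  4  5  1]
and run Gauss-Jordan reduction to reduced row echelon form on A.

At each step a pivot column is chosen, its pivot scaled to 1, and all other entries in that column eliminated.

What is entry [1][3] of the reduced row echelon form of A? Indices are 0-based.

M[1][3] = 2

step 1: normalize row 0 (÷3) = (1, 1, 5, 3)
  row 1: subtract 2×row0 = (0, 2, 6, 5)
  row 2: subtract 2×row0 = (0, 2, 2, 2)
step 2: normalize row 1 (÷2) = (0, 1, 3, 6)
  row 0: subtract 1×row1 = (1, 0, 2, 4)
  row 2: subtract 2×row1 = (0, 0, 3, 4)
step 3: normalize row 2 (÷3) = (0, 0, 1, 6)
  row 0: subtract 2×row2 = (1, 0, 0, 6)
  row 1: subtract 3×row2 = (0, 1, 0, 2)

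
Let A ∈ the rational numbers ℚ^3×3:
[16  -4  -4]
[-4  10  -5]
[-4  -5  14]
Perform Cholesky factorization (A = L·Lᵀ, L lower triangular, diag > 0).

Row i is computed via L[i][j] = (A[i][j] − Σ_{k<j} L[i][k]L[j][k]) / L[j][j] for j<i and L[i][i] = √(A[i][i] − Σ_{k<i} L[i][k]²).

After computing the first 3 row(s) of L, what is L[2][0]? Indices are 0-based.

Step 1: L[0][0] = √(16) = 4.
  L[1][0] = (-4) / L[0][0] = -1.
Step 2: L[1][1] = √(9) = 3.
  L[2][0] = (-4) / L[0][0] = -1.
  L[2][1] = (-6) / L[1][1] = -2.
Step 3: L[2][2] = √(9) = 3.

L[2][0] = -1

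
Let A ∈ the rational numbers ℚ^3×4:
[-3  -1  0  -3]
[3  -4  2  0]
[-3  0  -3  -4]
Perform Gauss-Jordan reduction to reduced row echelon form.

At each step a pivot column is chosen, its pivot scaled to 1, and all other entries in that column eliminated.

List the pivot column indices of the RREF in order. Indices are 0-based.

step 1: normalize row 0 (÷-3) = (1, 1/3, 0, 1)
  row 1: subtract 3×row0 = (0, -5, 2, -3)
  row 2: subtract -3×row0 = (0, 1, -3, -1)
step 2: normalize row 1 (÷-5) = (0, 1, -2/5, 3/5)
  row 0: subtract 1/3×row1 = (1, 0, 2/15, 4/5)
  row 2: subtract 1×row1 = (0, 0, -13/5, -8/5)
step 3: normalize row 2 (÷-13/5) = (0, 0, 1, 8/13)
  row 0: subtract 2/15×row2 = (1, 0, 0, 28/39)
  row 1: subtract -2/5×row2 = (0, 1, 0, 11/13)

pivot columns: 0, 1, 2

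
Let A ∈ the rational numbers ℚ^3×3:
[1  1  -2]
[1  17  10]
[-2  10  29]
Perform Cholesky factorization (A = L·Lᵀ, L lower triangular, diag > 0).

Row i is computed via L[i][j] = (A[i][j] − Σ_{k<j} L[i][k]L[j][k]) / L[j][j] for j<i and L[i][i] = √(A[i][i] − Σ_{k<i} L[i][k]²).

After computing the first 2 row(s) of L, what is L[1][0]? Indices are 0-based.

L[1][0] = 1

Step 1: L[0][0] = √(1) = 1.
  L[1][0] = (1) / L[0][0] = 1.
Step 2: L[1][1] = √(16) = 4.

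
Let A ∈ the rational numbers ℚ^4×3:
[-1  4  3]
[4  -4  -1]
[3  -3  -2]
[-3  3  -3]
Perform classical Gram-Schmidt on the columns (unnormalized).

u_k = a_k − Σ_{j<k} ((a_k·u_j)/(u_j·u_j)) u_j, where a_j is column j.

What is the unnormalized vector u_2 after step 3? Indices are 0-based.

Step 1: u_0 = a_0 = (-1, 4, 3, -3).
Step 2: u_1 = a_1 − (-38/35)·u_0 = (102/35, 12/35, 9/35, -9/35).
Step 3: u_2 = a_2 − (-4/35)·u_0 − (101/102)·u_1 = (0, -15/17, -65/34, -105/34).

u_2 = (0, -15/17, -65/34, -105/34)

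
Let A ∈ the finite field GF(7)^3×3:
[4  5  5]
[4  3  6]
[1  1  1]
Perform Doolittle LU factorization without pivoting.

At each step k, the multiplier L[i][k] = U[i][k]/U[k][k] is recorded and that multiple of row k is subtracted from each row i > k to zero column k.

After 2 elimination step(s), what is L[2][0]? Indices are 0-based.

L[2][0] = 2

Step 1: pivot at (0,0) is 4.
  row1 ← row1 − (1)·row0  ⇒  L[1][0]=1, U row1=(0, 5, 1)
  row2 ← row2 − (2)·row0  ⇒  L[2][0]=2, U row2=(0, 5, 5)
Step 2: pivot at (1,1) is 5.
  row2 ← row2 − (1)·row1  ⇒  L[2][1]=1, U row2=(0, 0, 4)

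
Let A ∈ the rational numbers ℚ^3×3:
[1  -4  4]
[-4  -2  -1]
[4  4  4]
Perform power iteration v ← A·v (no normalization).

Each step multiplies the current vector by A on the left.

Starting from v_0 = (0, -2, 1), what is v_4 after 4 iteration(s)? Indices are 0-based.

v_0 = (0, -2, 1).
v_1 = A·v_0 = (12, 3, -4).
v_2 = A·v_1 = (-16, -50, 44).
v_3 = A·v_2 = (360, 120, -88).
v_4 = A·v_3 = (-472, -1592, 1568).

v_4 = (-472, -1592, 1568)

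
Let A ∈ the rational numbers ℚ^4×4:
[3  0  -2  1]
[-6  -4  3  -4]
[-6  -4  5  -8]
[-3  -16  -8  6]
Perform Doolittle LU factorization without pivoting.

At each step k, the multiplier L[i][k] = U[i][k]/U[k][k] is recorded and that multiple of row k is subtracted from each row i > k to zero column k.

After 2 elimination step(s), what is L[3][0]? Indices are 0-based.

Step 1: pivot at (0,0) is 3.
  row1 ← row1 − (-2)·row0  ⇒  L[1][0]=-2, U row1=(0, -4, -1, -2)
  row2 ← row2 − (-2)·row0  ⇒  L[2][0]=-2, U row2=(0, -4, 1, -6)
  row3 ← row3 − (-1)·row0  ⇒  L[3][0]=-1, U row3=(0, -16, -10, 7)
Step 2: pivot at (1,1) is -4.
  row2 ← row2 − (1)·row1  ⇒  L[2][1]=1, U row2=(0, 0, 2, -4)
  row3 ← row3 − (4)·row1  ⇒  L[3][1]=4, U row3=(0, 0, -6, 15)

L[3][0] = -1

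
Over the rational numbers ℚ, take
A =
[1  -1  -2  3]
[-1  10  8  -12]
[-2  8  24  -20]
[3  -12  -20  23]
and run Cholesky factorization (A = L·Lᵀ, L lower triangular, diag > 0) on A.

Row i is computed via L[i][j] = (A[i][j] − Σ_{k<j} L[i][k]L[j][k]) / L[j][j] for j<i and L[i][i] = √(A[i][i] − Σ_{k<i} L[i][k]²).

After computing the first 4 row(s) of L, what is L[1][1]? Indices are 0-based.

L[1][1] = 3

Step 1: L[0][0] = √(1) = 1.
  L[1][0] = (-1) / L[0][0] = -1.
Step 2: L[1][1] = √(9) = 3.
  L[2][0] = (-2) / L[0][0] = -2.
  L[2][1] = (6) / L[1][1] = 2.
Step 3: L[2][2] = √(16) = 4.
  L[3][0] = (3) / L[0][0] = 3.
  L[3][1] = (-9) / L[1][1] = -3.
  L[3][2] = (-8) / L[2][2] = -2.
Step 4: L[3][3] = √(1) = 1.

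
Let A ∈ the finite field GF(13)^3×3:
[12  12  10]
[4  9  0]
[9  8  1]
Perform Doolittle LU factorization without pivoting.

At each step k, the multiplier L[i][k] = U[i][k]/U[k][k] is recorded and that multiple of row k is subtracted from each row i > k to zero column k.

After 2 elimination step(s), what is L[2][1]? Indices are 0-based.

Step 1: pivot at (0,0) is 12.
  row1 ← row1 − (9)·row0  ⇒  L[1][0]=9, U row1=(0, 5, 1)
  row2 ← row2 − (4)·row0  ⇒  L[2][0]=4, U row2=(0, 12, 0)
Step 2: pivot at (1,1) is 5.
  row2 ← row2 − (5)·row1  ⇒  L[2][1]=5, U row2=(0, 0, 8)

L[2][1] = 5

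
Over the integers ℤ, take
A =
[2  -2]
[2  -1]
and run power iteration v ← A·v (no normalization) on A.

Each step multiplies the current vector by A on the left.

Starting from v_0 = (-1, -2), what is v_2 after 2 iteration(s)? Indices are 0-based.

v_0 = (-1, -2).
v_1 = A·v_0 = (2, 0).
v_2 = A·v_1 = (4, 4).

v_2 = (4, 4)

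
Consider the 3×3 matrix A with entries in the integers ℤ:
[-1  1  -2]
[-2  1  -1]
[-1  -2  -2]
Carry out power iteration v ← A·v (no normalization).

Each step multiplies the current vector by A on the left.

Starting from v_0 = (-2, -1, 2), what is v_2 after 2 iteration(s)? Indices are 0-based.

v_0 = (-2, -1, 2).
v_1 = A·v_0 = (-3, 1, 0).
v_2 = A·v_1 = (4, 7, 1).

v_2 = (4, 7, 1)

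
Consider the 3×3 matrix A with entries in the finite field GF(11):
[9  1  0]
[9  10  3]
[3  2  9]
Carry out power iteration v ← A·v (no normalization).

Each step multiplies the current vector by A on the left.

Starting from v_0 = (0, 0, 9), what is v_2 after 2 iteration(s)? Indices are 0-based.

v_2 = (5, 7, 2)

v_0 = (0, 0, 9).
v_1 = A·v_0 = (0, 5, 4).
v_2 = A·v_1 = (5, 7, 2).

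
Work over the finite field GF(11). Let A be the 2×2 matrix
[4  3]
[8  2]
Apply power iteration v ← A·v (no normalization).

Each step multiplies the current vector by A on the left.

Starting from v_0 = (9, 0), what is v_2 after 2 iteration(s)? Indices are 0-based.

v_2 = (8, 3)

v_0 = (9, 0).
v_1 = A·v_0 = (3, 6).
v_2 = A·v_1 = (8, 3).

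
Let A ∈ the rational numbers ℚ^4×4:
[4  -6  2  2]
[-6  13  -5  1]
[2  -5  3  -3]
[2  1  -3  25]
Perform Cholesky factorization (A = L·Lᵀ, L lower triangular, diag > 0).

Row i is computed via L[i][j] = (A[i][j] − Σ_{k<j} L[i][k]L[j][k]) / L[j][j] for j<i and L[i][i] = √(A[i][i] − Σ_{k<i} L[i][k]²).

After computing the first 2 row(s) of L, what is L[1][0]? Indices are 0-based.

Step 1: L[0][0] = √(4) = 2.
  L[1][0] = (-6) / L[0][0] = -3.
Step 2: L[1][1] = √(4) = 2.

L[1][0] = -3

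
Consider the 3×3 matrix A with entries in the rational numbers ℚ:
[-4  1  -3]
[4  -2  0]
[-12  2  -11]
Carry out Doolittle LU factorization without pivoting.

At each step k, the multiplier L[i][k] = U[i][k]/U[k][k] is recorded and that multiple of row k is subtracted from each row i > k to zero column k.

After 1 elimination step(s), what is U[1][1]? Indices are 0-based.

U[1][1] = -1

[col 0] pivot -4
  R1 -= -1*R0 → (0, -1, -3)  (L[1][0] := -1)
  R2 -= 3*R0 → (0, -1, -2)  (L[2][0] := 3)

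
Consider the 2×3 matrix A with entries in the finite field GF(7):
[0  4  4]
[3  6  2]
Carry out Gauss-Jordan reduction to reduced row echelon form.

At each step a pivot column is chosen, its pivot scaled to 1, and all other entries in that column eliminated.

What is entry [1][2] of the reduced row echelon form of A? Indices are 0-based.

[1] R0 <-> R1
[1] R0 /= 3  ⇒  (1, 2, 3)
[2] R1 /= 4  ⇒  (0, 1, 1)
     R0 -= 2·R1  ⇒  (1, 0, 1)

M[1][2] = 1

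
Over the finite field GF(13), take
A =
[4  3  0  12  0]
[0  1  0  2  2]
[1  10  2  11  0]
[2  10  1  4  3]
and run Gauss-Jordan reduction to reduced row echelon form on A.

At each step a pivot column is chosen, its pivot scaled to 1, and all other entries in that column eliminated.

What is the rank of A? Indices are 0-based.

rank = 4

[1] R0 /= 4  ⇒  (1, 4, 0, 3, 0)
     R2 -= 1·R0  ⇒  (0, 6, 2, 8, 0)
     R3 -= 2·R0  ⇒  (0, 2, 1, 11, 3)
[2] R1 /= 1  ⇒  (0, 1, 0, 2, 2)
     R0 -= 4·R1  ⇒  (1, 0, 0, 8, 5)
     R2 -= 6·R1  ⇒  (0, 0, 2, 9, 1)
     R3 -= 2·R1  ⇒  (0, 0, 1, 7, 12)
[3] R2 /= 2  ⇒  (0, 0, 1, 11, 7)
     R3 -= 1·R2  ⇒  (0, 0, 0, 9, 5)
[4] R3 /= 9  ⇒  (0, 0, 0, 1, 2)
     R0 -= 8·R3  ⇒  (1, 0, 0, 0, 2)
     R1 -= 2·R3  ⇒  (0, 1, 0, 0, 11)
     R2 -= 11·R3  ⇒  (0, 0, 1, 0, 11)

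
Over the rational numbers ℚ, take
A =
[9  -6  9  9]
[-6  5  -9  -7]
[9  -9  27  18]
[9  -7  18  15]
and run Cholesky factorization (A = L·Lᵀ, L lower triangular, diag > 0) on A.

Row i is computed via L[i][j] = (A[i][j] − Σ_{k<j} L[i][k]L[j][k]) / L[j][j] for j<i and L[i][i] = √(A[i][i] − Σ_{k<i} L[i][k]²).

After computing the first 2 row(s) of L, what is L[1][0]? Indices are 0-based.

Step 1: L[0][0] = √(9) = 3.
  L[1][0] = (-6) / L[0][0] = -2.
Step 2: L[1][1] = √(1) = 1.

L[1][0] = -2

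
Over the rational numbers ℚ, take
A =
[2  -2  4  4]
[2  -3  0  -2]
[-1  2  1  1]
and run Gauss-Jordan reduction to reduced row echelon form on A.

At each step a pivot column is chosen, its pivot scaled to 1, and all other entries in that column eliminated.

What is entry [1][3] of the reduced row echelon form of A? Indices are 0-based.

M[1][3] = -6

[1] R0 /= 2  ⇒  (1, -1, 2, 2)
     R1 -= 2·R0  ⇒  (0, -1, -4, -6)
     R2 -= -1·R0  ⇒  (0, 1, 3, 3)
[2] R1 /= -1  ⇒  (0, 1, 4, 6)
     R0 -= -1·R1  ⇒  (1, 0, 6, 8)
     R2 -= 1·R1  ⇒  (0, 0, -1, -3)
[3] R2 /= -1  ⇒  (0, 0, 1, 3)
     R0 -= 6·R2  ⇒  (1, 0, 0, -10)
     R1 -= 4·R2  ⇒  (0, 1, 0, -6)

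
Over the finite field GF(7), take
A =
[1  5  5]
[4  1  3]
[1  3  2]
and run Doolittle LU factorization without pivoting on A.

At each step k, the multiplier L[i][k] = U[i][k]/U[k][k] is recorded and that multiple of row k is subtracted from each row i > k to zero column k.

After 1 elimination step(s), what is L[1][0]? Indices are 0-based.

L[1][0] = 4

k=0: U[0][0]=1
  eliminate (1,0): mult=4, new row 1: (0, 2, 4); set L[1][0]=4
  eliminate (2,0): mult=1, new row 2: (0, 5, 4); set L[2][0]=1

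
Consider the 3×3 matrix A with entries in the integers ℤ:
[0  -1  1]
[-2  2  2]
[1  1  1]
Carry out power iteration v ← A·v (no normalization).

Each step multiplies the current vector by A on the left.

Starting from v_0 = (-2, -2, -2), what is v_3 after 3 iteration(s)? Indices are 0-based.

v_0 = (-2, -2, -2).
v_1 = A·v_0 = (0, -4, -6).
v_2 = A·v_1 = (-2, -20, -10).
v_3 = A·v_2 = (10, -56, -32).

v_3 = (10, -56, -32)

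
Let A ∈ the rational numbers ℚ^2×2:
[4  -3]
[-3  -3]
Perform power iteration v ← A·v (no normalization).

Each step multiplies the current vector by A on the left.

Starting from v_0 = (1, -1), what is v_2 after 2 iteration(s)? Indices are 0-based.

v_2 = (28, -21)

v_0 = (1, -1).
v_1 = A·v_0 = (7, 0).
v_2 = A·v_1 = (28, -21).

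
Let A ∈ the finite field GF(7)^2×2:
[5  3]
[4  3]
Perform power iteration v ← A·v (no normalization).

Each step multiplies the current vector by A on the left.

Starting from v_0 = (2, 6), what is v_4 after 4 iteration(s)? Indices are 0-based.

v_0 = (2, 6).
v_1 = A·v_0 = (0, 5).
v_2 = A·v_1 = (1, 1).
v_3 = A·v_2 = (1, 0).
v_4 = A·v_3 = (5, 4).

v_4 = (5, 4)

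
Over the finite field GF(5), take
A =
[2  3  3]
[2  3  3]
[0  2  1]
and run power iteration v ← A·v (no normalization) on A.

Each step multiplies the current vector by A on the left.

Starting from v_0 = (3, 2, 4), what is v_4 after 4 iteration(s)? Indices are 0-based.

v_4 = (2, 2, 0)

v_0 = (3, 2, 4).
v_1 = A·v_0 = (4, 4, 3).
v_2 = A·v_1 = (4, 4, 1).
v_3 = A·v_2 = (3, 3, 4).
v_4 = A·v_3 = (2, 2, 0).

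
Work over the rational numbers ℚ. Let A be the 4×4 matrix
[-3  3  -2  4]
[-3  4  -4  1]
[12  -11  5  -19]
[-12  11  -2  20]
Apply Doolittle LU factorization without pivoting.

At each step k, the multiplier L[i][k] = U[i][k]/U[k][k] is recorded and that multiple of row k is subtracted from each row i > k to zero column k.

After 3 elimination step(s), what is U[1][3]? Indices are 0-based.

U[1][3] = -3

[col 0] pivot -3
  R1 -= 1*R0 → (0, 1, -2, -3)  (L[1][0] := 1)
  R2 -= -4*R0 → (0, 1, -3, -3)  (L[2][0] := -4)
  R3 -= 4*R0 → (0, -1, 6, 4)  (L[3][0] := 4)
[col 1] pivot 1
  R2 -= 1*R1 → (0, 0, -1, 0)  (L[2][1] := 1)
  R3 -= -1*R1 → (0, 0, 4, 1)  (L[3][1] := -1)
[col 2] pivot -1
  R3 -= -4*R2 → (0, 0, 0, 1)  (L[3][2] := -4)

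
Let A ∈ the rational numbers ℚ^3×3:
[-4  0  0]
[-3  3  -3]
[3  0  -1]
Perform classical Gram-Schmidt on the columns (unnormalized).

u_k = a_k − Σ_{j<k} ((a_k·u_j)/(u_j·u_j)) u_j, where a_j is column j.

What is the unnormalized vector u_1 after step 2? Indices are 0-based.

Step 1: u_0 = a_0 = (-4, -3, 3).
Step 2: u_1 = a_1 − (-9/34)·u_0 = (-18/17, 75/34, 27/34).

u_1 = (-18/17, 75/34, 27/34)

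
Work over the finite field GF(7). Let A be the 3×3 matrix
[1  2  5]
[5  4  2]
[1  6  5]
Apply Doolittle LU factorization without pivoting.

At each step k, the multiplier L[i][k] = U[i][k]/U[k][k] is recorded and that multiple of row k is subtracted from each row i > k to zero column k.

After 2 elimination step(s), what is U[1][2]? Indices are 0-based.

[col 0] pivot 1
  R1 -= 5*R0 → (0, 1, 5)  (L[1][0] := 5)
  R2 -= 1*R0 → (0, 4, 0)  (L[2][0] := 1)
[col 1] pivot 1
  R2 -= 4*R1 → (0, 0, 1)  (L[2][1] := 4)

U[1][2] = 5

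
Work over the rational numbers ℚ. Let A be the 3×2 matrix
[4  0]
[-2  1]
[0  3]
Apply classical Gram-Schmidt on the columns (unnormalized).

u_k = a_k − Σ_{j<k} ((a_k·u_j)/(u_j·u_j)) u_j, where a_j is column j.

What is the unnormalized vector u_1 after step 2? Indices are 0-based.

u_1 = (2/5, 4/5, 3)

Step 1: u_0 = a_0 = (4, -2, 0).
Step 2: u_1 = a_1 − (-1/10)·u_0 = (2/5, 4/5, 3).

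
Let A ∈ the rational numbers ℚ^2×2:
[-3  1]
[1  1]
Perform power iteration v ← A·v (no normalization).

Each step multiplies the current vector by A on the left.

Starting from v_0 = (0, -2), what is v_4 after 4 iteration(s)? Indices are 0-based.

v_0 = (0, -2).
v_1 = A·v_0 = (-2, -2).
v_2 = A·v_1 = (4, -4).
v_3 = A·v_2 = (-16, 0).
v_4 = A·v_3 = (48, -16).

v_4 = (48, -16)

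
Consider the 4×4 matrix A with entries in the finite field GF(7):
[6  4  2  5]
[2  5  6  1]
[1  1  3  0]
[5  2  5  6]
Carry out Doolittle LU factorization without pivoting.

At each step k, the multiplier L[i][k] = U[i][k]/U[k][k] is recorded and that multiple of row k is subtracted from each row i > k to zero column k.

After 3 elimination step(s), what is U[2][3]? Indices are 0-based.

U[2][3] = 4

[col 0] pivot 6
  R1 -= 5*R0 → (0, 6, 3, 4)  (L[1][0] := 5)
  R2 -= 6*R0 → (0, 5, 5, 5)  (L[2][0] := 6)
  R3 -= 2*R0 → (0, 1, 1, 3)  (L[3][0] := 2)
[col 1] pivot 6
  R2 -= 2*R1 → (0, 0, 6, 4)  (L[2][1] := 2)
  R3 -= 6*R1 → (0, 0, 4, 0)  (L[3][1] := 6)
[col 2] pivot 6
  R3 -= 3*R2 → (0, 0, 0, 2)  (L[3][2] := 3)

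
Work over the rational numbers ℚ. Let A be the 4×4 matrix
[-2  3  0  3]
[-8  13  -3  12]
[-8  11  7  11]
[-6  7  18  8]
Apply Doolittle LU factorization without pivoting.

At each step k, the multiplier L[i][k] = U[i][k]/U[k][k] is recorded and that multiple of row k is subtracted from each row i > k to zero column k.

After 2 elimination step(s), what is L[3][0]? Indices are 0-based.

[col 0] pivot -2
  R1 -= 4*R0 → (0, 1, -3, 0)  (L[1][0] := 4)
  R2 -= 4*R0 → (0, -1, 7, -1)  (L[2][0] := 4)
  R3 -= 3*R0 → (0, -2, 18, -1)  (L[3][0] := 3)
[col 1] pivot 1
  R2 -= -1*R1 → (0, 0, 4, -1)  (L[2][1] := -1)
  R3 -= -2*R1 → (0, 0, 12, -1)  (L[3][1] := -2)

L[3][0] = 3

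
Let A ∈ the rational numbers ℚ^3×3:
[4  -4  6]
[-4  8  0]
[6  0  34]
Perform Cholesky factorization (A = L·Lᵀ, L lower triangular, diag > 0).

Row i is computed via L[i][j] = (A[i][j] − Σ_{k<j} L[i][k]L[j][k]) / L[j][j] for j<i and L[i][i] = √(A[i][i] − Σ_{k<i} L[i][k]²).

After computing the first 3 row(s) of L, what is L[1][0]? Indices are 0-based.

L[1][0] = -2

Step 1: L[0][0] = √(4) = 2.
  L[1][0] = (-4) / L[0][0] = -2.
Step 2: L[1][1] = √(4) = 2.
  L[2][0] = (6) / L[0][0] = 3.
  L[2][1] = (6) / L[1][1] = 3.
Step 3: L[2][2] = √(16) = 4.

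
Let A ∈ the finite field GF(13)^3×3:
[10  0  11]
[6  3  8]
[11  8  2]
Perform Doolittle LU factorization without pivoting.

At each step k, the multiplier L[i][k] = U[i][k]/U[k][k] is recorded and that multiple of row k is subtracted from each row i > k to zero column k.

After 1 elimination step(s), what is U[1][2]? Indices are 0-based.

U[1][2] = 4

[col 0] pivot 10
  R1 -= 11*R0 → (0, 3, 4)  (L[1][0] := 11)
  R2 -= 5*R0 → (0, 8, 12)  (L[2][0] := 5)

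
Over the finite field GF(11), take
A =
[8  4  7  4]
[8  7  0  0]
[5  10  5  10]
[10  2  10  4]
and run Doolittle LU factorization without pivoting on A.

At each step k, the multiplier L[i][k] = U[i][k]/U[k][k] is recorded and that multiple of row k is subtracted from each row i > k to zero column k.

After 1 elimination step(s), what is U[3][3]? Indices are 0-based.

Step 1: pivot at (0,0) is 8.
  row1 ← row1 − (1)·row0  ⇒  L[1][0]=1, U row1=(0, 3, 4, 7)
  row2 ← row2 − (2)·row0  ⇒  L[2][0]=2, U row2=(0, 2, 2, 2)
  row3 ← row3 − (4)·row0  ⇒  L[3][0]=4, U row3=(0, 8, 4, 10)

U[3][3] = 10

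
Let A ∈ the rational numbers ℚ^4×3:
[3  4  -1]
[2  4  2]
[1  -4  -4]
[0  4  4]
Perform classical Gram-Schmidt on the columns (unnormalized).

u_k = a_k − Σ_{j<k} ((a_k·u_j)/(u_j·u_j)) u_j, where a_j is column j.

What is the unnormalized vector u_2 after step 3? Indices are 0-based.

u_2 = (-17/20, 19/20, 13/20, 11/20)

Step 1: u_0 = a_0 = (3, 2, 1, 0).
Step 2: u_1 = a_1 − (8/7)·u_0 = (4/7, 12/7, -36/7, 4).
Step 3: u_2 = a_2 − (-3/14)·u_0 − (69/80)·u_1 = (-17/20, 19/20, 13/20, 11/20).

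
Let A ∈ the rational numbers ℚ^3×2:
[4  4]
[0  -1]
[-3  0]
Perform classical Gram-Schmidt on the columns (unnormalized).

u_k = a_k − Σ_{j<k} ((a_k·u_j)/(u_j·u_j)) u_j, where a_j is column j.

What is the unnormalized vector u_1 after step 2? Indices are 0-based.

u_1 = (36/25, -1, 48/25)

Step 1: u_0 = a_0 = (4, 0, -3).
Step 2: u_1 = a_1 − (16/25)·u_0 = (36/25, -1, 48/25).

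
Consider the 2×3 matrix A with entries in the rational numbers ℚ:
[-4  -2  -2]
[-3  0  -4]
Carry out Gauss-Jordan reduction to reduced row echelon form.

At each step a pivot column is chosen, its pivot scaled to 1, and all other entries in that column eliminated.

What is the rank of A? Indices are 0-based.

[1] R0 /= -4  ⇒  (1, 1/2, 1/2)
     R1 -= -3·R0  ⇒  (0, 3/2, -5/2)
[2] R1 /= 3/2  ⇒  (0, 1, -5/3)
     R0 -= 1/2·R1  ⇒  (1, 0, 4/3)

rank = 2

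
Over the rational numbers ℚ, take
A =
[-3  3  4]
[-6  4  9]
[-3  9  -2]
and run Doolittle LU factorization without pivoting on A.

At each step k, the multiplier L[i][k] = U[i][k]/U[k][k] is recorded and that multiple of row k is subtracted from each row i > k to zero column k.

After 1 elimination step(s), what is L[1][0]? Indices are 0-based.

L[1][0] = 2

[col 0] pivot -3
  R1 -= 2*R0 → (0, -2, 1)  (L[1][0] := 2)
  R2 -= 1*R0 → (0, 6, -6)  (L[2][0] := 1)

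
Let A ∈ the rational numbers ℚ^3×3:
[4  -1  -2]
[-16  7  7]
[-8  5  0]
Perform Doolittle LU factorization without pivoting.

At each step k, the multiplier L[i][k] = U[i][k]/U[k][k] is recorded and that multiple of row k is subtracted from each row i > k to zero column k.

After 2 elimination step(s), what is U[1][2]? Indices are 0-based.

U[1][2] = -1

k=0: U[0][0]=4
  eliminate (1,0): mult=-4, new row 1: (0, 3, -1); set L[1][0]=-4
  eliminate (2,0): mult=-2, new row 2: (0, 3, -4); set L[2][0]=-2
k=1: U[1][1]=3
  eliminate (2,1): mult=1, new row 2: (0, 0, -3); set L[2][1]=1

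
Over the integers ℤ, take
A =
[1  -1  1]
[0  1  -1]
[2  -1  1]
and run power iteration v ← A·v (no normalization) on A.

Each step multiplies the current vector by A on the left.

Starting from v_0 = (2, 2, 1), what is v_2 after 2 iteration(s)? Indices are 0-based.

v_2 = (3, -2, 4)

v_0 = (2, 2, 1).
v_1 = A·v_0 = (1, 1, 3).
v_2 = A·v_1 = (3, -2, 4).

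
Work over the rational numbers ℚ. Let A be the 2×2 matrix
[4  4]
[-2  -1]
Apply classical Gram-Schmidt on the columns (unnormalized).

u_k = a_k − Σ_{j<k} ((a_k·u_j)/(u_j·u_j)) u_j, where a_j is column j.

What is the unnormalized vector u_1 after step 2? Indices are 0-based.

Step 1: u_0 = a_0 = (4, -2).
Step 2: u_1 = a_1 − (9/10)·u_0 = (2/5, 4/5).

u_1 = (2/5, 4/5)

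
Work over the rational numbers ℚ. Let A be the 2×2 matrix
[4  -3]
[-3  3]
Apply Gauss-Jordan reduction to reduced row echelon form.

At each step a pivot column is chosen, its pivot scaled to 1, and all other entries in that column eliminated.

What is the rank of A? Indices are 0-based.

step 1: normalize row 0 (÷4) = (1, -3/4)
  row 1: subtract -3×row0 = (0, 3/4)
step 2: normalize row 1 (÷3/4) = (0, 1)
  row 0: subtract -3/4×row1 = (1, 0)

rank = 2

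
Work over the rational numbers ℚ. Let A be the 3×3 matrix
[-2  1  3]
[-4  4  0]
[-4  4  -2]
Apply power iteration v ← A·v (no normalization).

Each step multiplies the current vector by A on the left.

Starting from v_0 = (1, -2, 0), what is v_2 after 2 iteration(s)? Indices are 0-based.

v_0 = (1, -2, 0).
v_1 = A·v_0 = (-4, -12, -12).
v_2 = A·v_1 = (-40, -32, -8).

v_2 = (-40, -32, -8)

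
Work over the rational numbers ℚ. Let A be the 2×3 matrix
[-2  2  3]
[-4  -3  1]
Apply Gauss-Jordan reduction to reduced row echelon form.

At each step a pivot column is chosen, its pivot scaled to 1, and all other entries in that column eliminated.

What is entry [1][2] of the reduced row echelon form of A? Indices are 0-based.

M[1][2] = 5/7

step 1: normalize row 0 (÷-2) = (1, -1, -3/2)
  row 1: subtract -4×row0 = (0, -7, -5)
step 2: normalize row 1 (÷-7) = (0, 1, 5/7)
  row 0: subtract -1×row1 = (1, 0, -11/14)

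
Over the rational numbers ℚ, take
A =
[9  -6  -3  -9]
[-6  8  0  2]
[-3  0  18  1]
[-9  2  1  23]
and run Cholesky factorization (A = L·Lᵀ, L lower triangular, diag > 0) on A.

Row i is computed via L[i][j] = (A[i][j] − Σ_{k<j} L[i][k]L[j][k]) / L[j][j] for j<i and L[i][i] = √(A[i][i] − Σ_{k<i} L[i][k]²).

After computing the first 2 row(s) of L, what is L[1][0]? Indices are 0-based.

L[1][0] = -2

Step 1: L[0][0] = √(9) = 3.
  L[1][0] = (-6) / L[0][0] = -2.
Step 2: L[1][1] = √(4) = 2.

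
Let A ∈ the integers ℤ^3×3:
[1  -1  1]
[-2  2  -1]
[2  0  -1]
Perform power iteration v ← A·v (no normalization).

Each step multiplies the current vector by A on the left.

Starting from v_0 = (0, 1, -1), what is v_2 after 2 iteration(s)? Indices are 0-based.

v_0 = (0, 1, -1).
v_1 = A·v_0 = (-2, 3, 1).
v_2 = A·v_1 = (-4, 9, -5).

v_2 = (-4, 9, -5)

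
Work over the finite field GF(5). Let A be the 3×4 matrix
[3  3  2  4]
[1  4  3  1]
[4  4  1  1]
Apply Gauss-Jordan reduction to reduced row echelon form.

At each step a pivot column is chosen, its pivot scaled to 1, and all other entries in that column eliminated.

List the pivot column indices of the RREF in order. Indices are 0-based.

pivot(0,0)=3: scale R0 → (1, 1, 4, 3)
  clear (1,0): R1 −= (1)R0 → (0, 3, 4, 3)
  clear (2,0): R2 −= (4)R0 → (0, 0, 0, 4)
pivot(1,1)=3: scale R1 → (0, 1, 3, 1)
  clear (0,1): R0 −= (1)R1 → (1, 0, 1, 2)
col 2: no nonzero at/below row 2; advance.
pivot(2,3)=4: scale R2 → (0, 0, 0, 1)
  clear (0,3): R0 −= (2)R2 → (1, 0, 1, 0)
  clear (1,3): R1 −= (1)R2 → (0, 1, 3, 0)

pivot columns: 0, 1, 3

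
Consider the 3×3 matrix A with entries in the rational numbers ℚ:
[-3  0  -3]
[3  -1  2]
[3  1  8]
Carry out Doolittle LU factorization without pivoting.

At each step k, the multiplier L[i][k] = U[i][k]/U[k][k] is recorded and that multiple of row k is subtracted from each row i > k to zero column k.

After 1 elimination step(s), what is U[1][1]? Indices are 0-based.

Step 1: pivot at (0,0) is -3.
  row1 ← row1 − (-1)·row0  ⇒  L[1][0]=-1, U row1=(0, -1, -1)
  row2 ← row2 − (-1)·row0  ⇒  L[2][0]=-1, U row2=(0, 1, 5)

U[1][1] = -1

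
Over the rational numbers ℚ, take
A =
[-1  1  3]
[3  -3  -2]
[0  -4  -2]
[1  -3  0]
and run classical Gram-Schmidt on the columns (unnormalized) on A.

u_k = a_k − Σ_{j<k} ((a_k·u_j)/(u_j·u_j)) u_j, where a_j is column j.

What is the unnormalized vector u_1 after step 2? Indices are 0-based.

Step 1: u_0 = a_0 = (-1, 3, 0, 1).
Step 2: u_1 = a_1 − (-13/11)·u_0 = (-2/11, 6/11, -4, -20/11).

u_1 = (-2/11, 6/11, -4, -20/11)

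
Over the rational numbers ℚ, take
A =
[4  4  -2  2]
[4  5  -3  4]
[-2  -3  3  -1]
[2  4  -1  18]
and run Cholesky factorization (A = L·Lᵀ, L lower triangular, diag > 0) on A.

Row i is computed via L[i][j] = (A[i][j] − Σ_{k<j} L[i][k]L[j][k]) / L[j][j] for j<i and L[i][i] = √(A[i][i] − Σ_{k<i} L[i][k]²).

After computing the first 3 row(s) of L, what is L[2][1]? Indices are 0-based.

L[2][1] = -1

Step 1: L[0][0] = √(4) = 2.
  L[1][0] = (4) / L[0][0] = 2.
Step 2: L[1][1] = √(1) = 1.
  L[2][0] = (-2) / L[0][0] = -1.
  L[2][1] = (-1) / L[1][1] = -1.
Step 3: L[2][2] = √(1) = 1.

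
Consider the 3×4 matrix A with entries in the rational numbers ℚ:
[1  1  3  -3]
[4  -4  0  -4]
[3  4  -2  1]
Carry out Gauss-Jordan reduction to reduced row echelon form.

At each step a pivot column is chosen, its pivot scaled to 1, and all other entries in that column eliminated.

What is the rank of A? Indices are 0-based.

[1] R0 /= 1  ⇒  (1, 1, 3, -3)
     R1 -= 4·R0  ⇒  (0, -8, -12, 8)
     R2 -= 3·R0  ⇒  (0, 1, -11, 10)
[2] R1 /= -8  ⇒  (0, 1, 3/2, -1)
     R0 -= 1·R1  ⇒  (1, 0, 3/2, -2)
     R2 -= 1·R1  ⇒  (0, 0, -25/2, 11)
[3] R2 /= -25/2  ⇒  (0, 0, 1, -22/25)
     R0 -= 3/2·R2  ⇒  (1, 0, 0, -17/25)
     R1 -= 3/2·R2  ⇒  (0, 1, 0, 8/25)

rank = 3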